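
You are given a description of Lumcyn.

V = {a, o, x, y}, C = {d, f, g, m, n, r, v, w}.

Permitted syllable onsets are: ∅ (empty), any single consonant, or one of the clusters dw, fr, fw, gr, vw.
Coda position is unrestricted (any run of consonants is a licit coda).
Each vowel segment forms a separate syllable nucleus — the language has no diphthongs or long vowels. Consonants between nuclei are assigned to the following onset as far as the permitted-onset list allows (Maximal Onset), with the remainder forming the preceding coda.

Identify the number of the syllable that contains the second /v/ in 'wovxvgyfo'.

Nuclei (vowels): o, x, y, o → 4 syllables.
/o…x/ gap (V1→V2): just /v/ — single C goes to the following onset.
/x…y/ gap (V2→V3): /vg/ — longest licit onset from the right is /g/, leaving /v/ as coda.
/y…o/ gap (V3→V4): just /f/ — single C goes to the following onset.
Syllabification: wo.vxv.gy.fo.
The second /v/ is in the coda of syllable 2 (/vxv/).

2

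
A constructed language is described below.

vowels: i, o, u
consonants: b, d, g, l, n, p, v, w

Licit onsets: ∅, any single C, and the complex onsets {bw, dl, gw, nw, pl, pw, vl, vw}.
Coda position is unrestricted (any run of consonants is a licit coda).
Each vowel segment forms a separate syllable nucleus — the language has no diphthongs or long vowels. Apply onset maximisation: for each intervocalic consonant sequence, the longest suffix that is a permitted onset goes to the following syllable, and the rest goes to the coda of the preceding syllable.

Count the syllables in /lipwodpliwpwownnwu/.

Nuclei (vowels): i, o, i, o, u → 5 syllables.

5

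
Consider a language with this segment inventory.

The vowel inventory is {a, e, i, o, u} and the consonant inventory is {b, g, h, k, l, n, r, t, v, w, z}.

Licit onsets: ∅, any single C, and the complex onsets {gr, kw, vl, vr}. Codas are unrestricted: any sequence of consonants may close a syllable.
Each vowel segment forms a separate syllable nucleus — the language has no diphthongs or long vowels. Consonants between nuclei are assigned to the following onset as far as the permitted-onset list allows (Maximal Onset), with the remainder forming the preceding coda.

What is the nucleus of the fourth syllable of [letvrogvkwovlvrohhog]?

o

Nuclei (vowels): e, o, o, o, o → 5 syllables.
The fourth nucleus (vowel 4 from the left) is /o/.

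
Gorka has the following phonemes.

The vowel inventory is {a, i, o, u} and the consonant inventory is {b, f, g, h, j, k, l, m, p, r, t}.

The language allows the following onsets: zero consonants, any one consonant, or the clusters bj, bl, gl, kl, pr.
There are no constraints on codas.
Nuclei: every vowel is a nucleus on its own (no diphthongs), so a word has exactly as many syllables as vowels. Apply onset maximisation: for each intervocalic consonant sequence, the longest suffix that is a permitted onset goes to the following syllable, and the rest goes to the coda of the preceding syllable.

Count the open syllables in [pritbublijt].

Vowels present: i, u, i; each is a nucleus, giving 3 syllables.
/i…u/ gap (V1→V2): /tb/; trying suffixes from longest down, /b/ is the first permitted one, so coda /t/ | onset /b/.
/u…i/ gap (V2→V3): cluster /bl/ — /bl/ is itself a permitted onset, so the whole cluster goes right; preceding coda = ∅.
Result: prit.bu.blijt.
Classifying each syllable: /prit/ (closed), /bu/ (open), /blijt/ (closed).
Open syllables: 1.

1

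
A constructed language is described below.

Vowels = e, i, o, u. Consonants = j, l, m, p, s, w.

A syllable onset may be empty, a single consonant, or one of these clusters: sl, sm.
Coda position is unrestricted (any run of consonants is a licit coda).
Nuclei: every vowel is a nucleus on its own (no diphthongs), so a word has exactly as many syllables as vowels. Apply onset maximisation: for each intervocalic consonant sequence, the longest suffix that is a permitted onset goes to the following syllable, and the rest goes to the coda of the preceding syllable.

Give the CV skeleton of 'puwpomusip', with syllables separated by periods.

The vowels are u, o, u, i — 4 nuclei, so 4 syllables.
/u…o/ gap (V1→V2): /wp/ splits as /w/ + /p/ (/p/ is the longest suffix that is a licit onset).
/o…u/ gap (V2→V3): /m/ is a single consonant, so it becomes the next onset.
/u…i/ gap (V3→V4): just /s/ — single C goes to the following onset.
Putting it together: puw.po.mu.sip.
Mapping each syllable to C/V: /puw/ → CVC, /po/ → CV, /mu/ → CV, /sip/ → CVC.

CVC.CV.CV.CVC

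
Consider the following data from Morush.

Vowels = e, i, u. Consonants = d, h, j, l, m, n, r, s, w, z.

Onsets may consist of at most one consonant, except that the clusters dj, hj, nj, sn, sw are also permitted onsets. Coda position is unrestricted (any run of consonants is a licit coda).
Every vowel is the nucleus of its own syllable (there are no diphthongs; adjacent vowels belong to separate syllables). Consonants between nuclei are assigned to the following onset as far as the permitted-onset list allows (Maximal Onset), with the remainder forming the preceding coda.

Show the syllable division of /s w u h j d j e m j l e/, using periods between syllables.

swuhj.djemj.le

Nuclei (vowels): u, e, e → 3 syllables.
Between /u/ (V1) and /e/ (V2): /hjdj/ — longest licit onset from the right is /dj/, leaving /hj/ as coda.
Between /e/ (V2) and /e/ (V3): /mjl/ — longest licit onset from the right is /l/, leaving /mj/ as coda.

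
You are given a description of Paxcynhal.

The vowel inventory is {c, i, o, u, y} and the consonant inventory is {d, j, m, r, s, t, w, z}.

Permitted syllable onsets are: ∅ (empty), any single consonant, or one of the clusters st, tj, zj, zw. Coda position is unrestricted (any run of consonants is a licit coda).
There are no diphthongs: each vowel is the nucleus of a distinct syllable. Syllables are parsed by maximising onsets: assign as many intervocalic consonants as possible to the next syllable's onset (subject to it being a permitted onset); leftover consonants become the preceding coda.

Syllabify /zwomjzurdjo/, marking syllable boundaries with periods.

Vowels present: o, u, o; each is a nucleus, giving 3 syllables.
σ1/σ2 boundary: /mjz/ — longest licit onset from the right is /z/, leaving /mj/ as coda.
σ2/σ3 boundary: cluster /rdj/ — the longest permitted-onset suffix is /j/; onset = /j/, preceding coda = /rd/.

zwomj.zurd.jo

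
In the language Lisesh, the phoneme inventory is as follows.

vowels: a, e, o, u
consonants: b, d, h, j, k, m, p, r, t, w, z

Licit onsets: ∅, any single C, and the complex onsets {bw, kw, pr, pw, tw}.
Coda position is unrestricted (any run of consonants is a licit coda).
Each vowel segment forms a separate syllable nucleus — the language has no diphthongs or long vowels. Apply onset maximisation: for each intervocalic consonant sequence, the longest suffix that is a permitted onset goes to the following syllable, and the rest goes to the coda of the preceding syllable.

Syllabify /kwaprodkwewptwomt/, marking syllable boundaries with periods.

kwa.prod.kwewp.twomt

Vowels present: a, o, e, o; each is a nucleus, giving 4 syllables.
/a…o/ gap (V1→V2): /pr/ — entire cluster is a permitted onset → onset /pr/, coda ∅.
/o…e/ gap (V2→V3): /dkw/; trying suffixes from longest down, /kw/ is the first permitted one, so coda /d/ | onset /kw/.
/e…o/ gap (V3→V4): cluster /wptw/ — the longest permitted-onset suffix is /tw/; onset = /tw/, preceding coda = /wp/.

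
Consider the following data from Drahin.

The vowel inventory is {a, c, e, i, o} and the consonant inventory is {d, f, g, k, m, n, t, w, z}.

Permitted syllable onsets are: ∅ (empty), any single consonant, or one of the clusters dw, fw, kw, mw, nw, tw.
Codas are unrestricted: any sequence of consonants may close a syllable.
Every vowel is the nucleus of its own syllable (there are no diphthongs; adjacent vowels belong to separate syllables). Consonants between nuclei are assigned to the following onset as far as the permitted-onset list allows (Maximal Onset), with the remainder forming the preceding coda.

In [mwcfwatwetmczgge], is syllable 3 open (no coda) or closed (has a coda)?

Vowels present: c, a, e, c, e; each is a nucleus, giving 5 syllables.
Between /c/ (V1) and /a/ (V2): /fw/ is a licit onset in full, so it all attaches to the next syllable.
Between /a/ (V2) and /e/ (V3): /tw/ is a licit onset in full, so it all attaches to the next syllable.
Between /e/ (V3) and /c/ (V4): /tm/ splits as /t/ + /m/ (/m/ is the longest suffix that is a licit onset).
Between /c/ (V4) and /e/ (V5): cluster /zgg/ — the longest permitted-onset suffix is /g/; onset = /g/, preceding coda = /zg/.
Putting it together: mwc.fwa.twet.mczg.ge.
Syllable 3 is /twet/ with coda /t/, so it is closed.

closed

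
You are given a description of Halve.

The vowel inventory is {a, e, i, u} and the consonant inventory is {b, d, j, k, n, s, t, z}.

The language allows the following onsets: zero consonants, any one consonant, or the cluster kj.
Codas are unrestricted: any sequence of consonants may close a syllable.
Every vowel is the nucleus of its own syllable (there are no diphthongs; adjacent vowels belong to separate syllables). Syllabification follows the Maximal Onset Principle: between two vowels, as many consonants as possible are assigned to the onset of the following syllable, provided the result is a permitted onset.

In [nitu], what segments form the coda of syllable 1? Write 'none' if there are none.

The vowels are i, u — 2 nuclei, so 2 syllables.
V1 /i/ – V2 /u/: just /t/ — single C goes to the following onset.
So the parse is ni.tu.
Syllable 1 is /ni/: onset /n/, nucleus /i/, coda ∅.

none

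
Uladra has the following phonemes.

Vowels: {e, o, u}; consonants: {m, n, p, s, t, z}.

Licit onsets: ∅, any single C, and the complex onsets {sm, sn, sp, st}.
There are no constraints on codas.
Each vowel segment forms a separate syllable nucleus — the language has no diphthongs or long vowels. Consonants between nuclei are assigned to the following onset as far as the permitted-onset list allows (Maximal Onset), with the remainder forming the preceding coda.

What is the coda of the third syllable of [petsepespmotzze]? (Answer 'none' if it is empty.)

sp

Vowels present: e, e, e, o, e; each is a nucleus, giving 5 syllables.
/e…e/ gap (V1→V2): /ts/ — longest licit onset from the right is /s/, leaving /t/ as coda.
/e…e/ gap (V2→V3): /p/ → onset of the next syllable (single consonants are always licit onsets).
/e…o/ gap (V3→V4): /spm/ — longest licit onset from the right is /m/, leaving /sp/ as coda.
/o…e/ gap (V4→V5): /tzz/ — longest licit onset from the right is /z/, leaving /tz/ as coda.
So the parse is pet.se.pesp.motz.ze.
Syllable 3 is /pesp/: onset /p/, nucleus /e/, coda /sp/.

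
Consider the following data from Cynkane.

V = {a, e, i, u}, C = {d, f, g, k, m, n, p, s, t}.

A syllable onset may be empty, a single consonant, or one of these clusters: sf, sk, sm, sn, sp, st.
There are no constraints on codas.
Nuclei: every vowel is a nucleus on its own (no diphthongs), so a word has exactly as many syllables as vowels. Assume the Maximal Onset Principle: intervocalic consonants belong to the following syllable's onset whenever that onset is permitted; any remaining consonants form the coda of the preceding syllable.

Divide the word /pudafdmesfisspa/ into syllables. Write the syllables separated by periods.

The vowels are u, a, e, i, a — 5 nuclei, so 5 syllables.
V1 /u/ – V2 /a/: /d/ → onset of the next syllable (single consonants are always licit onsets).
V2 /a/ – V3 /e/: /fdm/; trying suffixes from longest down, /m/ is the first permitted one, so coda /fd/ | onset /m/.
V3 /e/ – V4 /i/: /sf/ — entire cluster is a permitted onset → onset /sf/, coda ∅.
V4 /i/ – V5 /a/: cluster /ssp/ — the longest permitted-onset suffix is /sp/; onset = /sp/, preceding coda = /s/.

pu.dafd.me.sfis.spa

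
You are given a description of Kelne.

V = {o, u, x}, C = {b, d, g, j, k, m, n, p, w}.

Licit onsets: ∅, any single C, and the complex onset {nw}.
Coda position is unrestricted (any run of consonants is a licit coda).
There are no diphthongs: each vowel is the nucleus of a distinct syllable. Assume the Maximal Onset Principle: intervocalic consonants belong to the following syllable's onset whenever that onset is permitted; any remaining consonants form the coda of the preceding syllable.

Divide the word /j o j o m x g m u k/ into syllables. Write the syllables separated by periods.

jo.jo.mxg.muk

Vowels present: o, o, x, u; each is a nucleus, giving 4 syllables.
V1 /o/ – V2 /o/: /j/ is a single consonant, so it becomes the next onset.
V2 /o/ – V3 /x/: /m/ → onset of the next syllable (single consonants are always licit onsets).
V3 /x/ – V4 /u/: /gm/ splits as /g/ + /m/ (/m/ is the longest suffix that is a licit onset).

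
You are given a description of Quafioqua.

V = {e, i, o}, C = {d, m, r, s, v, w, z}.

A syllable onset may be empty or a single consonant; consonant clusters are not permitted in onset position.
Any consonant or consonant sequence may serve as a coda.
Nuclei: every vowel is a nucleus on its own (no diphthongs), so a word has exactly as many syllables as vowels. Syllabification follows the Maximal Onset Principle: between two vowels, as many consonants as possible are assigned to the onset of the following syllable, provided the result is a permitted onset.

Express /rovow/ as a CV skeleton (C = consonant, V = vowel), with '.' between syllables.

Vowels present: o, o; each is a nucleus, giving 2 syllables.
σ1/σ2 boundary: just /v/ — single C goes to the following onset.
Putting it together: ro.vow.
Mapping each syllable to C/V: /ro/ → CV, /vow/ → CVC.

CV.CVC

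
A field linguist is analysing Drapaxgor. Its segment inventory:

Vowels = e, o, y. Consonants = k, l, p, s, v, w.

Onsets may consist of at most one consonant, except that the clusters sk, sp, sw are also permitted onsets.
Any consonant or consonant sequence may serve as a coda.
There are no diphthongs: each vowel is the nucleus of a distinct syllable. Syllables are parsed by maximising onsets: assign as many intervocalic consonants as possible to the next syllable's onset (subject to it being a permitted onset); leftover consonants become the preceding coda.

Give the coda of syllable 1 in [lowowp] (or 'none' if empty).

none

Vowels present: o, o; each is a nucleus, giving 2 syllables.
Between /o/ (V1) and /o/ (V2): /w/ is a single consonant, so it becomes the next onset.
Syllabification: lo.wowp.
Syllable 1 is /lo/: onset /l/, nucleus /o/, coda ∅.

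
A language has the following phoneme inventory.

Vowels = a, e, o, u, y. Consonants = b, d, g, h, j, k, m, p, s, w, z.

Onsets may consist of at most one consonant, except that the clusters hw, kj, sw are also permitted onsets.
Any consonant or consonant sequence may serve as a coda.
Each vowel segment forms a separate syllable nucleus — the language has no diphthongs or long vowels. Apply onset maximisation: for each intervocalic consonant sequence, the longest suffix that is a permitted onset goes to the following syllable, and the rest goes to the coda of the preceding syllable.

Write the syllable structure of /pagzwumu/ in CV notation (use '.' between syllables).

The vowels are a, u, u — 3 nuclei, so 3 syllables.
σ1/σ2 boundary: cluster /gzw/ — the longest permitted-onset suffix is /w/; onset = /w/, preceding coda = /gz/.
σ2/σ3 boundary: /m/ → onset of the next syllable (single consonants are always licit onsets).
Result: pagz.wu.mu.
Mapping each syllable to C/V: /pagz/ → CVCC, /wu/ → CV, /mu/ → CV.

CVCC.CV.CV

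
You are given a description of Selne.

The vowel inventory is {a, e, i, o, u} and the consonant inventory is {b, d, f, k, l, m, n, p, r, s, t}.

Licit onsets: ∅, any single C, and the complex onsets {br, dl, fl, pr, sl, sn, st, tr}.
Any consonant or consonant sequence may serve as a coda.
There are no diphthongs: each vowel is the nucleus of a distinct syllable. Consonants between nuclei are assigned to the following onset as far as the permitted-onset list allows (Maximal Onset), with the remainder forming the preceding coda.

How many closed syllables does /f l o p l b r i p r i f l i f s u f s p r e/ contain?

3

Nuclei (vowels): o, i, i, i, u, e → 6 syllables.
Between /o/ (V1) and /i/ (V2): /plbr/; trying suffixes from longest down, /br/ is the first permitted one, so coda /pl/ | onset /br/.
Between /i/ (V2) and /i/ (V3): cluster /pr/ — /pr/ is itself a permitted onset, so the whole cluster goes right; preceding coda = ∅.
Between /i/ (V3) and /i/ (V4): /fl/ is a licit onset in full, so it all attaches to the next syllable.
Between /i/ (V4) and /u/ (V5): /fs/ splits as /f/ + /s/ (/s/ is the longest suffix that is a licit onset).
Between /u/ (V5) and /e/ (V6): /fspr/; trying suffixes from longest down, /pr/ is the first permitted one, so coda /fs/ | onset /pr/.
So the parse is flopl.bri.pri.flif.sufs.pre.
Classifying each syllable: /flopl/ (closed), /bri/ (open), /pri/ (open), /flif/ (closed), /sufs/ (closed), /pre/ (open).
Closed syllables: 3.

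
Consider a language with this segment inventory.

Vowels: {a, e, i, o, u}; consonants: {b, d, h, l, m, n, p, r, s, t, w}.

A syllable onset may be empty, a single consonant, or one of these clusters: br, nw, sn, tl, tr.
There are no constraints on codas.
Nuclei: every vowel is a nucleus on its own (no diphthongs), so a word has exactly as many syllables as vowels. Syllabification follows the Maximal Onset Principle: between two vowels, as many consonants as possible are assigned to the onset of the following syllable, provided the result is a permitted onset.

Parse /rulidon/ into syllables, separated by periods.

Nuclei (vowels): u, i, o → 3 syllables.
Between /u/ (V1) and /i/ (V2): /l/ → onset of the next syllable (single consonants are always licit onsets).
Between /i/ (V2) and /o/ (V3): just /d/ — single C goes to the following onset.

ru.li.don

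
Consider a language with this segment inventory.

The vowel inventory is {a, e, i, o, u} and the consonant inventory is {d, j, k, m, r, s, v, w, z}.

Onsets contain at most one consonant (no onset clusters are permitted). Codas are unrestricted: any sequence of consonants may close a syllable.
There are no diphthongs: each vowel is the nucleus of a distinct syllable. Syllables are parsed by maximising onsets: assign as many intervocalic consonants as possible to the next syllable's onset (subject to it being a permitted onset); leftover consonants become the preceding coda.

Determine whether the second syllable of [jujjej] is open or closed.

Nuclei (vowels): u, e → 2 syllables.
σ1/σ2 boundary: /jj/; trying suffixes from longest down, /j/ is the first permitted one, so coda /j/ | onset /j/.
So the parse is juj.jej.
Syllable 2 is /jej/ with coda /j/, so it is closed.

closed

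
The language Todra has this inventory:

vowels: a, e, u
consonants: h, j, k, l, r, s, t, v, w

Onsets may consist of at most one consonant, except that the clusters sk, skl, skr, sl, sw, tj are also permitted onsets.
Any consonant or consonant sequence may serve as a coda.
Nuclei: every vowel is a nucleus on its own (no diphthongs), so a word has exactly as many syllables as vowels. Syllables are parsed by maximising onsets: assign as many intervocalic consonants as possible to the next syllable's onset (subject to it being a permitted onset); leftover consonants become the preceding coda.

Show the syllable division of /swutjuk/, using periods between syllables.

swu.tjuk

The vowels are u, u — 2 nuclei, so 2 syllables.
σ1/σ2 boundary: /tj/ is a licit onset in full, so it all attaches to the next syllable.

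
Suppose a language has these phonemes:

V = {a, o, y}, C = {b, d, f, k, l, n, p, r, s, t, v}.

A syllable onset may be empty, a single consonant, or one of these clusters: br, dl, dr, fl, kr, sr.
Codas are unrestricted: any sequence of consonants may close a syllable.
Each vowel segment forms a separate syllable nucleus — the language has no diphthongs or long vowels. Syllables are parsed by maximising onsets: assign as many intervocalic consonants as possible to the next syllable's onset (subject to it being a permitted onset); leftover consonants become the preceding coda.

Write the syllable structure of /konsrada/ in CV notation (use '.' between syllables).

Nuclei (vowels): o, a, a → 3 syllables.
V1 /o/ – V2 /a/: cluster /nsr/ — the longest permitted-onset suffix is /sr/; onset = /sr/, preceding coda = /n/.
V2 /a/ – V3 /a/: /d/ → onset of the next syllable (single consonants are always licit onsets).
So the parse is kon.sra.da.
Mapping each syllable to C/V: /kon/ → CVC, /sra/ → CCV, /da/ → CV.

CVC.CCV.CV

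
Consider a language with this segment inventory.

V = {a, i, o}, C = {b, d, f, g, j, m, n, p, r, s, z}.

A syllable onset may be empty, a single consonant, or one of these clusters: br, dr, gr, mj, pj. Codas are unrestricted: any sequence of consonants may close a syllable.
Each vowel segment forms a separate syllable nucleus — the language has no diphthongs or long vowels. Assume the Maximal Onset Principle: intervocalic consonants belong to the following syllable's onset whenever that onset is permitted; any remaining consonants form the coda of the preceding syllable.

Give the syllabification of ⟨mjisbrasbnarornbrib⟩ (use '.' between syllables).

mjis.brasb.na.rorn.brib

Vowels present: i, a, a, o, i; each is a nucleus, giving 5 syllables.
/i…a/ gap (V1→V2): /sbr/ — longest licit onset from the right is /br/, leaving /s/ as coda.
/a…a/ gap (V2→V3): cluster /sbn/ — the longest permitted-onset suffix is /n/; onset = /n/, preceding coda = /sb/.
/a…o/ gap (V3→V4): /r/ is a single consonant, so it becomes the next onset.
/o…i/ gap (V4→V5): /rnbr/ — longest licit onset from the right is /br/, leaving /rn/ as coda.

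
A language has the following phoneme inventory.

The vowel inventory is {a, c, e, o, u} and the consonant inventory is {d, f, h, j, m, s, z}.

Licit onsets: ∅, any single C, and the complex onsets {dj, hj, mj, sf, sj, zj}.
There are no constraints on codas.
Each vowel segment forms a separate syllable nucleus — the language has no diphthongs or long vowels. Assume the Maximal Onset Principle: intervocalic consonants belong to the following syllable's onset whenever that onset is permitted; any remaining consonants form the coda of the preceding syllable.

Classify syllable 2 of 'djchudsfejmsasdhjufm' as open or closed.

The vowels are c, u, e, a, u — 5 nuclei, so 5 syllables.
/c…u/ gap (V1→V2): /h/ is a single consonant, so it becomes the next onset.
/u…e/ gap (V2→V3): cluster /dsf/ — the longest permitted-onset suffix is /sf/; onset = /sf/, preceding coda = /d/.
/e…a/ gap (V3→V4): /jms/ splits as /jm/ + /s/ (/s/ is the longest suffix that is a licit onset).
/a…u/ gap (V4→V5): /sdhj/ splits as /sd/ + /hj/ (/hj/ is the longest suffix that is a licit onset).
So the parse is djc.hud.sfejm.sasd.hjufm.
Syllable 2 is /hud/ with coda /d/, so it is closed.

closed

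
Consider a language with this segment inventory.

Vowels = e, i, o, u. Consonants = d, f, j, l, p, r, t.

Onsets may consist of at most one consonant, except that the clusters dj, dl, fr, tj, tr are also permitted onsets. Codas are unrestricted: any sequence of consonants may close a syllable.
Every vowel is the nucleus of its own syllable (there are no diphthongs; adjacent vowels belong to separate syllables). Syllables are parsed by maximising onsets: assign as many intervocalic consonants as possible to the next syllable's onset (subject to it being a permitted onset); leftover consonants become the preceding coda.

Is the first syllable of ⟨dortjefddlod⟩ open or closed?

Nuclei (vowels): o, e, o → 3 syllables.
/o…e/ gap (V1→V2): /rtj/ splits as /r/ + /tj/ (/tj/ is the longest suffix that is a licit onset).
/e…o/ gap (V2→V3): /fddl/; trying suffixes from longest down, /dl/ is the first permitted one, so coda /fd/ | onset /dl/.
So the parse is dor.tjefd.dlod.
Syllable 1 is /dor/ with coda /r/, so it is closed.

closed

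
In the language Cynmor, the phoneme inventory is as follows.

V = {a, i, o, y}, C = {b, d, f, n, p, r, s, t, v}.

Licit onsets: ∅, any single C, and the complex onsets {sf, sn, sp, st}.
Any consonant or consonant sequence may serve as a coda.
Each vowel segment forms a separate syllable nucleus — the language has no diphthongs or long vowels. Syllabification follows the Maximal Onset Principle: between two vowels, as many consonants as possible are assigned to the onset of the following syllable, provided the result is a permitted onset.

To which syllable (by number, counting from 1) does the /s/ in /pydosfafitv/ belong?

3

The vowels are y, o, a, i — 4 nuclei, so 4 syllables.
/y…o/ gap (V1→V2): /d/ is a single consonant, so it becomes the next onset.
/o…a/ gap (V2→V3): /sf/ is a licit onset in full, so it all attaches to the next syllable.
/a…i/ gap (V3→V4): just /f/ — single C goes to the following onset.
Syllabification: py.do.sfa.fitv.
The /s/ is in the onset of syllable 3 (/sfa/).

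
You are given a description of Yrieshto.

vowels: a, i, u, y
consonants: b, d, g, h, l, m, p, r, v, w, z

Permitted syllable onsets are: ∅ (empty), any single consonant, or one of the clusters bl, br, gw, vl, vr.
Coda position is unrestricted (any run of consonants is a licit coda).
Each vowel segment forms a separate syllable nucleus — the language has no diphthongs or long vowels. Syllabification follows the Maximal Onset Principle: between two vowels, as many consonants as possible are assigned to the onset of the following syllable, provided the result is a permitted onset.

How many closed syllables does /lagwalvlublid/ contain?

Vowels present: a, a, u, i; each is a nucleus, giving 4 syllables.
/a…a/ gap (V1→V2): /gw/ — entire cluster is a permitted onset → onset /gw/, coda ∅.
/a…u/ gap (V2→V3): /lvl/; trying suffixes from longest down, /vl/ is the first permitted one, so coda /l/ | onset /vl/.
/u…i/ gap (V3→V4): /bl/ is a licit onset in full, so it all attaches to the next syllable.
Putting it together: la.gwal.vlu.blid.
Classifying each syllable: /la/ (open), /gwal/ (closed), /vlu/ (open), /blid/ (closed).
Closed syllables: 2.

2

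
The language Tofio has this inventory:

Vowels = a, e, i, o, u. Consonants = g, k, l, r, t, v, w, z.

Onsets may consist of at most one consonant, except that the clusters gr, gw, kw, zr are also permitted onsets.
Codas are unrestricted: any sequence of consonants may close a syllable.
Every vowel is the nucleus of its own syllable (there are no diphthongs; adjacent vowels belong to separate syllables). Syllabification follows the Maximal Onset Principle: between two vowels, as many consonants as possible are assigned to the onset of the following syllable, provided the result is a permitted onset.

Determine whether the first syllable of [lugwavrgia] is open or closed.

open

The vowels are u, a, i, a — 4 nuclei, so 4 syllables.
σ1/σ2 boundary: cluster /gw/ — /gw/ is itself a permitted onset, so the whole cluster goes right; preceding coda = ∅.
σ2/σ3 boundary: /vrg/; trying suffixes from longest down, /g/ is the first permitted one, so coda /vr/ | onset /g/.
σ3/σ4 boundary: no consonants, so the boundary falls immediately after /i/.
Putting it together: lu.gwavr.gi.a.
Syllable 1 is /lu/; it ends in its nucleus with no coda, so it is open.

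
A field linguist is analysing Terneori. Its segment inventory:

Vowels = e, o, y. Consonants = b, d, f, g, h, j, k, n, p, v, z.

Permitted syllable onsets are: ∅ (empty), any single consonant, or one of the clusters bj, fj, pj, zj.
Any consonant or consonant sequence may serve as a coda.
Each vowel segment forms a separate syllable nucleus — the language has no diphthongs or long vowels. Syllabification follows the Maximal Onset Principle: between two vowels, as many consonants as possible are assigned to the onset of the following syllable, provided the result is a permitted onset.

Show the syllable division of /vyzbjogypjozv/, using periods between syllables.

vyz.bjo.gy.pjozv

Nuclei (vowels): y, o, y, o → 4 syllables.
V1 /y/ – V2 /o/: cluster /zbj/ — the longest permitted-onset suffix is /bj/; onset = /bj/, preceding coda = /z/.
V2 /o/ – V3 /y/: /g/ → onset of the next syllable (single consonants are always licit onsets).
V3 /y/ – V4 /o/: /pj/ — entire cluster is a permitted onset → onset /pj/, coda ∅.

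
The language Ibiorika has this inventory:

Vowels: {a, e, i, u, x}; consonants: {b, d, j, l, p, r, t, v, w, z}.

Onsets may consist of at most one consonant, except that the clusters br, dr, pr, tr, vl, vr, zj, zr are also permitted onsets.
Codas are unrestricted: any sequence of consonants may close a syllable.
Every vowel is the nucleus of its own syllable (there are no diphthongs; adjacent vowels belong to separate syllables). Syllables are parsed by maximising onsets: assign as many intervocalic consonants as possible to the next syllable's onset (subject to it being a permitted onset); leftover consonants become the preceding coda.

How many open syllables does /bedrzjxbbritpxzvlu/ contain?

1

Vowels present: e, x, i, x, u; each is a nucleus, giving 5 syllables.
V1 /e/ – V2 /x/: /drzj/ splits as /dr/ + /zj/ (/zj/ is the longest suffix that is a licit onset).
V2 /x/ – V3 /i/: /bbr/ splits as /b/ + /br/ (/br/ is the longest suffix that is a licit onset).
V3 /i/ – V4 /x/: cluster /tp/ — the longest permitted-onset suffix is /p/; onset = /p/, preceding coda = /t/.
V4 /x/ – V5 /u/: /zvl/ splits as /z/ + /vl/ (/vl/ is the longest suffix that is a licit onset).
Result: bedr.zjxb.brit.pxz.vlu.
Classifying each syllable: /bedr/ (closed), /zjxb/ (closed), /brit/ (closed), /pxz/ (closed), /vlu/ (open).
Open syllables: 1.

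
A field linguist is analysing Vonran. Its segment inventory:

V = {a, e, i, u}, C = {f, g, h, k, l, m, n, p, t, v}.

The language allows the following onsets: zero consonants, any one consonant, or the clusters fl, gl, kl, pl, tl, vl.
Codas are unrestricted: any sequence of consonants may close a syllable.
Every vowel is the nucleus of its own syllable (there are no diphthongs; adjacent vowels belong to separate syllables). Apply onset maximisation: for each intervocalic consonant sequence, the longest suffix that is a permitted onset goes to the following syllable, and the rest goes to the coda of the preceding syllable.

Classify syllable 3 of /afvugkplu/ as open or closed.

The vowels are a, u, u — 3 nuclei, so 3 syllables.
V1 /a/ – V2 /u/: /fv/ splits as /f/ + /v/ (/v/ is the longest suffix that is a licit onset).
V2 /u/ – V3 /u/: /gkpl/; trying suffixes from longest down, /pl/ is the first permitted one, so coda /gk/ | onset /pl/.
So the parse is af.vugk.plu.
Syllable 3 is /plu/; it ends in its nucleus with no coda, so it is open.

open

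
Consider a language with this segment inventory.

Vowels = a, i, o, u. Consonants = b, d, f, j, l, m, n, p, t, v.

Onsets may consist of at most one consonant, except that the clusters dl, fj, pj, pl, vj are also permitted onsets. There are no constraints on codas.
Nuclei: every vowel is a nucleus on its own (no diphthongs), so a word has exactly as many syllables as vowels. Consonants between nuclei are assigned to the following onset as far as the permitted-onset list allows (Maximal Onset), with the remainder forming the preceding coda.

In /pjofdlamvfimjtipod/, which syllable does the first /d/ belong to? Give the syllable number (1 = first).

The vowels are o, a, i, i, o — 5 nuclei, so 5 syllables.
σ1/σ2 boundary: cluster /fdl/ — the longest permitted-onset suffix is /dl/; onset = /dl/, preceding coda = /f/.
σ2/σ3 boundary: /mvf/; trying suffixes from longest down, /f/ is the first permitted one, so coda /mv/ | onset /f/.
σ3/σ4 boundary: /mjt/; trying suffixes from longest down, /t/ is the first permitted one, so coda /mj/ | onset /t/.
σ4/σ5 boundary: just /p/ — single C goes to the following onset.
So the parse is pjof.dlamv.fimj.ti.pod.
The first /d/ is in the onset of syllable 2 (/dlamv/).

2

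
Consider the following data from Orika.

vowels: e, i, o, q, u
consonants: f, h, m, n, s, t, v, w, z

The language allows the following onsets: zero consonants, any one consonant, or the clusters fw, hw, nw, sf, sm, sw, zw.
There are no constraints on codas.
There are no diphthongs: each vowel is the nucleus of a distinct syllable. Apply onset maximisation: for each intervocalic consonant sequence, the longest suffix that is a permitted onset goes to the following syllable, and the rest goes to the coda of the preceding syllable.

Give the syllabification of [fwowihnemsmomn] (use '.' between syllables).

fwo.wih.nem.smomn

Nuclei (vowels): o, i, e, o → 4 syllables.
σ1/σ2 boundary: /w/ → onset of the next syllable (single consonants are always licit onsets).
σ2/σ3 boundary: /hn/ — longest licit onset from the right is /n/, leaving /h/ as coda.
σ3/σ4 boundary: /msm/; trying suffixes from longest down, /sm/ is the first permitted one, so coda /m/ | onset /sm/.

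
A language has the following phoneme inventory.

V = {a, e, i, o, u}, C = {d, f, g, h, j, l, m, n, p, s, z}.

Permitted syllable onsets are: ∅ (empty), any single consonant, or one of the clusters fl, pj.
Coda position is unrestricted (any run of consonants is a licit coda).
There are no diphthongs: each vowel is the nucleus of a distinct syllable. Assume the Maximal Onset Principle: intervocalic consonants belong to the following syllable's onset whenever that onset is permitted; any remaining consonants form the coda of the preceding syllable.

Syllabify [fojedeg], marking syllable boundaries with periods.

fo.je.deg

The vowels are o, e, e — 3 nuclei, so 3 syllables.
σ1/σ2 boundary: just /j/ — single C goes to the following onset.
σ2/σ3 boundary: /d/ → onset of the next syllable (single consonants are always licit onsets).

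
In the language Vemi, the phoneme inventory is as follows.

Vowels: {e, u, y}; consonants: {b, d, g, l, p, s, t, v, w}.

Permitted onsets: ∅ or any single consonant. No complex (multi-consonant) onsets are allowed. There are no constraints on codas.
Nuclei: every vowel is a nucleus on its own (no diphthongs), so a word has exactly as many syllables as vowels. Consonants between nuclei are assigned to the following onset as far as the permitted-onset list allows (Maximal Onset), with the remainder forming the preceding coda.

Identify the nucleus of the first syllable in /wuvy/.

u

Vowels present: u, y; each is a nucleus, giving 2 syllables.
The first nucleus (vowel 1 from the left) is /u/.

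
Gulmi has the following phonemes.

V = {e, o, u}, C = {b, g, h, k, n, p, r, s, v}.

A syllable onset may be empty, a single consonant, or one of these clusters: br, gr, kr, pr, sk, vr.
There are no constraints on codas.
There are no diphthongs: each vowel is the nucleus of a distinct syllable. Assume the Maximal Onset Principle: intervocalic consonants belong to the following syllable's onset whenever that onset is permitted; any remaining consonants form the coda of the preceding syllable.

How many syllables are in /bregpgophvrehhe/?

Vowels present: e, o, e, e; each is a nucleus, giving 4 syllables.

4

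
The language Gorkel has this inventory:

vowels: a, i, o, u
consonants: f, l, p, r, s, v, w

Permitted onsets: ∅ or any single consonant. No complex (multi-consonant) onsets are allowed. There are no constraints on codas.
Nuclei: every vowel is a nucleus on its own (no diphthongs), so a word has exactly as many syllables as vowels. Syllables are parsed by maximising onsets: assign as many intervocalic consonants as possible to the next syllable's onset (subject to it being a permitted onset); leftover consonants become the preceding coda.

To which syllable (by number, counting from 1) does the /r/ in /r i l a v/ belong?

Nuclei (vowels): i, a → 2 syllables.
V1 /i/ – V2 /a/: just /l/ — single C goes to the following onset.
So the parse is ri.lav.
The /r/ is in the onset of syllable 1 (/ri/).

1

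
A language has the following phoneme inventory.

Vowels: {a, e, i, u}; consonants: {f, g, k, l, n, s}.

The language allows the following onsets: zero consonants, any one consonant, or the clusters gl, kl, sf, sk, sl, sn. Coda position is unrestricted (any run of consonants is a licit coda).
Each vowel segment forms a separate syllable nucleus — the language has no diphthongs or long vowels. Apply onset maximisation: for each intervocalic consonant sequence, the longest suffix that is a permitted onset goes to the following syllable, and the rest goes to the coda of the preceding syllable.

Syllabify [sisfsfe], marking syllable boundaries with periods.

sisf.sfe

The vowels are i, e — 2 nuclei, so 2 syllables.
V1 /i/ – V2 /e/: /sfsf/ — longest licit onset from the right is /sf/, leaving /sf/ as coda.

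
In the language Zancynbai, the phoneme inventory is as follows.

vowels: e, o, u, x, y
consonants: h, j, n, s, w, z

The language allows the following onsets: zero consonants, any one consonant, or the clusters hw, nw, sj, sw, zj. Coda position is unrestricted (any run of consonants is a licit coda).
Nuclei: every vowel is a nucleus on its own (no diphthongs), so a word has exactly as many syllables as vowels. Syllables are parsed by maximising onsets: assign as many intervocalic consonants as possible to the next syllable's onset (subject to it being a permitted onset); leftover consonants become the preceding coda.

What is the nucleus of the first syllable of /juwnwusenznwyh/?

Vowels present: u, u, e, y; each is a nucleus, giving 4 syllables.
The first nucleus (vowel 1 from the left) is /u/.

u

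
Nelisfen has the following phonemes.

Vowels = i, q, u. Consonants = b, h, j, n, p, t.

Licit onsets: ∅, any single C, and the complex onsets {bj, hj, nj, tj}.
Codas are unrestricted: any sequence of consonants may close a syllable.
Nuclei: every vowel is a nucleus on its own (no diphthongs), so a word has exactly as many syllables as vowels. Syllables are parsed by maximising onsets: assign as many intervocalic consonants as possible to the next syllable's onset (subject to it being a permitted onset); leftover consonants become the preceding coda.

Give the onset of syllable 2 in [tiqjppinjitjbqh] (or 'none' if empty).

none

The vowels are i, q, i, i, q — 5 nuclei, so 5 syllables.
Between /i/ (V1) and /q/ (V2): no consonants, so the boundary falls immediately after /i/.
Between /q/ (V2) and /i/ (V3): /jpp/; trying suffixes from longest down, /p/ is the first permitted one, so coda /jp/ | onset /p/.
Between /i/ (V3) and /i/ (V4): /nj/ — entire cluster is a permitted onset → onset /nj/, coda ∅.
Between /i/ (V4) and /q/ (V5): /tjb/ — longest licit onset from the right is /b/, leaving /tj/ as coda.
So the parse is ti.qjp.pi.njitj.bqh.
Syllable 2 is /qjp/: onset ∅, nucleus /q/, coda /jp/.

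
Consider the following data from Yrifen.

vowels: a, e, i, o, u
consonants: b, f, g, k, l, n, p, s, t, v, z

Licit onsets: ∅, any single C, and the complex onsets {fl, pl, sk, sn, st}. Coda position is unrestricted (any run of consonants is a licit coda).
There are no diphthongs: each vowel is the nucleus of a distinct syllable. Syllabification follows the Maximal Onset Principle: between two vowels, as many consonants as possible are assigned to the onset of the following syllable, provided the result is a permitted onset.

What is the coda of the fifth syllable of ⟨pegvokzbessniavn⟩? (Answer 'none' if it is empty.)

The vowels are e, o, e, i, a — 5 nuclei, so 5 syllables.
/e…o/ gap (V1→V2): /gv/ — longest licit onset from the right is /v/, leaving /g/ as coda.
/o…e/ gap (V2→V3): cluster /kzb/ — the longest permitted-onset suffix is /b/; onset = /b/, preceding coda = /kz/.
/e…i/ gap (V3→V4): /ssn/ splits as /s/ + /sn/ (/sn/ is the longest suffix that is a licit onset).
/i…a/ gap (V4→V5): nothing intervenes; syllable break is V.V.
Putting it together: peg.vokz.bes.sni.avn.
Syllable 5 is /avn/: onset ∅, nucleus /a/, coda /vn/.

vn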